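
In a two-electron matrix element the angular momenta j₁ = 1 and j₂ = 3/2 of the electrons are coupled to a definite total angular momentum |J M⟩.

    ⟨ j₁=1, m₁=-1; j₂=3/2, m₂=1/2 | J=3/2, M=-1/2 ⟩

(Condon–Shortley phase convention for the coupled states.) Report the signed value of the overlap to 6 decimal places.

j₁+j₂−J=1  J+j₁−j₂=1  J−j₁+j₂=2  j₁+j₂+J+1=5
(j₁±m₁, j₂±m₂, J±M) = (0,2,2,1,1,2)
P² = 8/15
sum k=1..1:
  [1] −1/1 = -1
S = -1
C² = P²·S² = 8/15 ; C = -0.730297

-0.730297  (= −√(8/15))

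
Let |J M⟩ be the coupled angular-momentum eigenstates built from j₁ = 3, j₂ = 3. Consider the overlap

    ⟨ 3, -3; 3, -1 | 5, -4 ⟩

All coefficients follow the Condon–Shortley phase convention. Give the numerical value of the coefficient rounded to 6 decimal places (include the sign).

j₁+j₂−J=1  J+j₁−j₂=5  J−j₁+j₂=5  j₁+j₂+J+1=12
(j₁±m₁, j₂±m₂, J±M) = (0,6,2,4,1,9)
P² = 4147200
sum k=1..1:
  [1] −1/2880 = -1/2880
S = -1/2880
C² = P²·S² = 1/2 ; C = -0.707107

−√(1/2) ≈ -0.707107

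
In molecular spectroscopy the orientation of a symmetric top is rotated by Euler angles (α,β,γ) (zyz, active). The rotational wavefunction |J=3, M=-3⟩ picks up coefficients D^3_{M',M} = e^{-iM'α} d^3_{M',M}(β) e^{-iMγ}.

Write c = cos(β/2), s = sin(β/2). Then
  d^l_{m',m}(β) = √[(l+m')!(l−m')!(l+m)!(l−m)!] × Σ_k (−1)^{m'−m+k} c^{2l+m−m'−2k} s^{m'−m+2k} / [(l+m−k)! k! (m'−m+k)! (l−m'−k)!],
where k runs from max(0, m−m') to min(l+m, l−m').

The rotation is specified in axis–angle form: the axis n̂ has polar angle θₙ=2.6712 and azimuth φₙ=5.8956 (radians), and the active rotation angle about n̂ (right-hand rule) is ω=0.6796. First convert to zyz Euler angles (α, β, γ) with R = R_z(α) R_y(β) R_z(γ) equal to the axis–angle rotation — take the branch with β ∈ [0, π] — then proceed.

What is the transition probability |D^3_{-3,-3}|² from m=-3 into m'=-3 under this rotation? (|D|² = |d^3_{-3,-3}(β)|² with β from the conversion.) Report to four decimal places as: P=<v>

P=0.8707

Axis–angle → zyz. n̂ = (sinθₙcosφₙ, sinθₙsinφₙ, cosθₙ) = (+0.419617, -0.171302, -0.891390), ω = 0.6796.
R = I cosω + sinω [n̂]ₓ + (1−cosω) n̂n̂ᵀ gives
  R = [+0.816945, +0.544252, -0.190764; -0.576193, +0.784344, -0.229796; +0.024557, +0.297648, +0.954360]
β = atan2(√(R₁₃²+R₂₃²), R₃₃) = 0.303287; α = atan2(R₂₃, R₁₃) mod 2π = 4.019536; γ = atan2(R₃₂, −R₃₁) mod 2π = 1.653114
First d^3_{-3,-3}(β=0.3033), then the phase factors e^{-i(-3)α} and e^{-i(-3)γ}:
With c≡cos(β/2)=0.988524 and s≡sin(β/2)=0.151063, N=[1·720·1·720]^{1/2}=720.000000
The bounds max(0,m−m')=0 and min(l+m,l−m')=0 give 1 term
  k=0: (−1)^0·720.0000/(720)·0.9885^6·0.1511^0 = +0.933090
d^3_{-3,-3}(0.3033) = +0.933090
|D^3_{-3,-3}|² = |d^3_{-3,-3}(β)|² = (+0.933090)² = 0.870657 (the z-rotation phases have unit modulus)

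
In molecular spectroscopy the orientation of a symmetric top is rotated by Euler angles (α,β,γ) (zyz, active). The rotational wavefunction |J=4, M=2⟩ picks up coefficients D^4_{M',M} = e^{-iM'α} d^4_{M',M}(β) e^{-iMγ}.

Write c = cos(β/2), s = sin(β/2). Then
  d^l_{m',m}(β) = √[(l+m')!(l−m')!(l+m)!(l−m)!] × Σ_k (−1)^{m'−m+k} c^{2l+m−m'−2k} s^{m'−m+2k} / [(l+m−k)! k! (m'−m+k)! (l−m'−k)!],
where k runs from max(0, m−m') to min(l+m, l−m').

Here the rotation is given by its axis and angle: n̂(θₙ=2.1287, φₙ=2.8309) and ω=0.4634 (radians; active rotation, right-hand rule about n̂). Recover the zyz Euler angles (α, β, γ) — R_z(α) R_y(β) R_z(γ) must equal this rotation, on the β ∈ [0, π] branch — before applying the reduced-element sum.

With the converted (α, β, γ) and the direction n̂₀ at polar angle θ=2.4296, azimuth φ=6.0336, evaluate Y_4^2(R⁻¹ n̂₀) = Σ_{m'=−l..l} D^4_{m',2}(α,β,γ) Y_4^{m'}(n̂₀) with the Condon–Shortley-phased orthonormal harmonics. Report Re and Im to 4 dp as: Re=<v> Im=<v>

Axis–angle → zyz. n̂ = (sinθₙcosφₙ, sinθₙsinφₙ, cosθₙ) = (-0.807749, +0.259361, -0.529409), ω = 0.4634.
R = I cosω + sinω [n̂]ₓ + (1−cosω) n̂n̂ᵀ gives
  R = [+0.963347, +0.214547, +0.161031; -0.258736, +0.901632, +0.346577; -0.070834, -0.375538, +0.924096]
β = atan2(√(R₁₃²+R₂₃²), R₃₃) = 0.392133; α = atan2(R₂₃, R₁₃) mod 2π = 1.135840; γ = atan2(R₃₂, −R₃₁) mod 2π = 4.898818
Need the full column D^4_{m',2} for m'=−4..4 at α=1.1358, β=0.3921, γ=4.8988.
cos(β/2)=0.980840, sin(β/2)=0.194813
d^4_{-4,2}: single k=6 term ⇒ +0.000278;  D = +0.000144+0.000238i
d^4_{-3,2}: k∈[5..6] ⇒ +0.002972 -0.000039 = +0.002933;  D = +0.002916-0.000313i
d^4_{-2,2}: k∈[4..6] ⇒ +0.019996 -0.000631 +0.000002 = +0.019367;  D = +0.006240-0.018335i
d^4_{-1,2}: k∈[3..5] ⇒ +0.094920 -0.005617 +0.000044 = +0.089348;  D = -0.064578-0.061746i
d^4_{0,2}: k∈[2..4] ⇒ +0.320587 -0.033725 +0.000499 = +0.287361;  D = -0.267616+0.104679i
d^4_{1,2}: k∈[1..3] ⇒ +0.721841 -0.142380 +0.003745 = +0.583206;  D = -0.036193+0.582082i
d^4_{2,2}: k∈[0..2] ⇒ +0.856618 -0.405514 +0.019996 = +0.471101;  D = +0.414093+0.224639i
d^4_{3,2}: k∈[0..1] ⇒ -0.636604 +0.075340 = -0.561264;  D = -0.450594+0.334637i
d^4_{4,2}: single k=0 term ⇒ +0.178815;  D = -0.036196-0.175113i
Y_4^{m'}(θ=2.4296,φ=6.0336) and Σ D·Y over m':
  (+0.0001+0.0002i)·(+0.0437+0.0678i)  (+0.0029-0.0003i)·(-0.1936-0.1799i)  (+0.0062-0.0183i)·(+0.3776+0.2059i)  (-0.0646-0.0617i)·(-0.2295-0.0585i)  (-0.2676+0.1047i)·(-0.2853+0.0000i)  (-0.0362+0.5821i)·(+0.2295-0.0585i)  (+0.4141+0.2246i)·(+0.3776-0.2059i)  (-0.4506+0.3346i)·(+0.1936-0.1799i)  (-0.0362-0.1751i)·(+0.0437-0.0678i)
Y_4^2(R⁻¹ n̂) = +0.280940+0.257901i

Re=0.2809 Im=0.2579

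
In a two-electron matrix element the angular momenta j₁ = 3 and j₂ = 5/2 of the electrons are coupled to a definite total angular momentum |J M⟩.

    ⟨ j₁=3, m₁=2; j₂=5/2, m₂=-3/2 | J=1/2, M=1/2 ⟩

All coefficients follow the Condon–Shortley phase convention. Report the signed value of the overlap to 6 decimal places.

-0.487950  (= −√(5/21))

triangle: 5!·1!·0!/7! = 120/5040
(j±m)!: 5!·1!·1!·4!·1!·0! = 2880
prefactor² = (2J+1)·Δ·N² = 960/7
  k=1: −1/(1!·4!·0!·0!·1!·0!) = -1/24
Σ = -1/24  ⇒  CG² = 960/7·(-1/24)² = 5/21
CG = −√(5/21) = -0.487950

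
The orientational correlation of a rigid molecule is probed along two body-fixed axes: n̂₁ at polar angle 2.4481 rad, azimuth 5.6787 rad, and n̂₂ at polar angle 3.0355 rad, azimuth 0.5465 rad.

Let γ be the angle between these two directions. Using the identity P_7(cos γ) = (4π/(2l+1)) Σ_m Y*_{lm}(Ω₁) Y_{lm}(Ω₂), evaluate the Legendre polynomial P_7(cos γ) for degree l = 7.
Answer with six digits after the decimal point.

-0.209095

Summing Y*_{l m}(θ₁,φ₁)·Y_{l m}(θ₂,φ₂) over m ∈ [−7, 7]; prefactor 4π/(2·7+1) = 0.837758:
  m=-7: (-0.01009 + 0.01933j) × (-0.00000 + 0.00000j) = -0.00000 - 0.00000j  (running Σ = -0.00000 - 0.00000j)
  m=-6: (0.08683 - 0.04579j) × (0.00000 - 0.00000j) = 0.00000 - 0.00000j  (running Σ = 0.00000 - 0.00000j)
  m=-5: (-0.26006 - 0.03114j) × (-0.00005 - 0.00002j) = 0.00001 + 0.00001j  (running Σ = 0.00001 + 0.00001j)
  m=-4: (0.33103 + 0.29248j) × (0.00052 + 0.00074j) = -0.00004 + 0.00040j  (running Σ = -0.00003 + 0.00040j)
  m=-3: (-0.09708 - 0.39218j) × (-0.00070 - 0.01016j) = -0.00392 + 0.00126j  (running Σ = -0.00395 + 0.00167j)
  m=-2: (0.00069 - 0.00183j) × (-0.03694 + 0.07133j) = 0.00011 + 0.00012j  (running Σ = -0.00384 + 0.00178j)
  m=-1: (-0.32093 + 0.22168j) × (0.34242 - 0.20829j) = -0.06372 + 0.14275j  (running Σ = -0.06756 + 0.14454j)
  m=0: (0.12349 + 0.00000j) × (-0.92697 + 0.00000j) = -0.11447 + 0.00000j  (running Σ = -0.18203 + 0.14454j)
  m=1: (0.32093 + 0.22168j) × (-0.34242 - 0.20829j) = -0.06372 - 0.14275j  (running Σ = -0.24575 + 0.00178j)
  m=2: (0.00069 + 0.00183j) × (-0.03694 - 0.07133j) = 0.00011 - 0.00012j  (running Σ = -0.24564 + 0.00167j)
  m=3: (0.09708 - 0.39218j) × (0.00070 - 0.01016j) = -0.00392 - 0.00126j  (running Σ = -0.24956 + 0.00040j)
  m=4: (0.33103 - 0.29248j) × (0.00052 - 0.00074j) = -0.00004 - 0.00040j  (running Σ = -0.24960 + 0.00001j)
  m=5: (0.26006 - 0.03114j) × (0.00005 - 0.00002j) = 0.00001 - 0.00001j  (running Σ = -0.24959 - 0.00000j)
  m=6: (0.08683 + 0.04579j) × (0.00000 + 0.00000j) = 0.00000 + 0.00000j  (running Σ = -0.24959 - 0.00000j)
  m=7: (0.01009 + 0.01933j) × (0.00000 + 0.00000j) = -0.00000 + 0.00000j  (running Σ = -0.24959 - 0.00000j)
Total Σ_m = -0.24959 - 0.00000j. Multiply by 0.837758: -0.20910 - 0.00000j. P_7(cos γ) = -0.209095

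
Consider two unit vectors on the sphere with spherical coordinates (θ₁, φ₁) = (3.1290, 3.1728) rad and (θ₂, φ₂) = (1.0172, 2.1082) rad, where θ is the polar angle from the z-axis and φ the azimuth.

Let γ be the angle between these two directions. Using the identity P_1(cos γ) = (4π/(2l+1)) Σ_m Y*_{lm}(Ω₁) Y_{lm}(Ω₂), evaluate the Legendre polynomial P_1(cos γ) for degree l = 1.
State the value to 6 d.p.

Term-by-term m-sum for l=1 (normalisation 4π/3 = 4.188790):
  term(m=-1) = +0.000620+0.001118i   from Y*(Ω₁)=-0.004348-0.000136i, Y(Ω₂)=-0.150445-0.252464i
  term(m=+0) = -0.125504-0.000000i   from Y*(Ω₁)=-0.488564-0.000000i, Y(Ω₂)=+0.256883+0.000000i
  term(m=+1) = +0.000620-0.001118i   from Y*(Ω₁)=+0.004348-0.000136i, Y(Ω₂)=+0.150445-0.252464i
Accumulated sum -0.124264+0.000000i; after 4π/(2l+1) scaling, -0.520515+0.000000i ⇒ P_1 = -0.520515

-0.520515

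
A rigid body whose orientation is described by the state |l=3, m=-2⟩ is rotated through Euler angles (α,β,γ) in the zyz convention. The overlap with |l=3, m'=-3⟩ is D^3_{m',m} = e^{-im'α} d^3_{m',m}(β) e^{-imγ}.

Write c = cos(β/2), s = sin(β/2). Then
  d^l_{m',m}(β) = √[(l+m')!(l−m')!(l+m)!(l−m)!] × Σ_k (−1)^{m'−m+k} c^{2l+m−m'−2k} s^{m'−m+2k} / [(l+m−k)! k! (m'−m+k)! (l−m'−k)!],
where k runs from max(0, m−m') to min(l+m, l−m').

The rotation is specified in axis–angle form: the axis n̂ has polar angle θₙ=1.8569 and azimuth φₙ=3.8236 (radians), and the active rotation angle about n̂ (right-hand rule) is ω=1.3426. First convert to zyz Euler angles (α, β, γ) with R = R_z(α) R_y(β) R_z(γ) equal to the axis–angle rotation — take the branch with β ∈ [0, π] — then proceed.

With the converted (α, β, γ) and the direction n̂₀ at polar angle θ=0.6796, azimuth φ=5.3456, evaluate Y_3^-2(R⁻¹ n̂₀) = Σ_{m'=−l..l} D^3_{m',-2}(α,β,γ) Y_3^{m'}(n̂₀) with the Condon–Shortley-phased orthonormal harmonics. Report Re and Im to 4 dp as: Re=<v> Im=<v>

Re=-0.1464 Im=-0.2911

Axis–angle → zyz. n̂ = (sinθₙcosφₙ, sinθₙsinφₙ, cosθₙ) = (-0.744753, -0.604729, -0.282216), ω = 1.3426.
R = I cosω + sinω [n̂]ₓ + (1−cosω) n̂n̂ᵀ gives
  R = [+0.655402, +0.623390, -0.426418; +0.073589, +0.509190, +0.857502; +0.751686, -0.593389, +0.287849]
β = atan2(√(R₁₃²+R₂₃²), R₃₃) = 1.278816; α = atan2(R₂₃, R₁₃) mod 2π = 2.032265; γ = atan2(R₃₂, −R₃₁) mod 2π = 3.809843
Need the full column D^3_{m',-2} for m'=−3..3 at α=2.0323, β=1.2788, γ=3.8098.
cos(β/2)=0.802449, sin(β/2)=0.596720
d^3_{-3,-2}: single k=1 term ⇒ +0.486334;  D = +0.198612+0.443930i
d^3_{-2,-2}: k∈[0..1] ⇒ +0.266996 -0.738214 = -0.471217;  D = -0.299454+0.363831i
d^3_{-1,-2}: k∈[0..1] ⇒ -0.627854 +0.694377 = +0.066523;  D = -0.064814-0.014983i
d^3_{0,-2}: k∈[0..1] ⇒ +0.808672 -0.447177 = +0.361496;  D = +0.083924+0.351619i
d^3_{1,-2}: k∈[0..1] ⇒ -0.694377 +0.191987 = -0.502390;  D = -0.385616+0.322018i
d^3_{2,-2}: k∈[0..1] ⇒ +0.408215 -0.045147 = +0.363068;  D = -0.332460-0.145908i
d^3_{3,-2}: single k=0 term ⇒ -0.148713;  D = -0.007121-0.148542i
Y_3^{m'}(θ=0.6796,φ=5.3456) and Σ D·Y over m':
  (+0.1986+0.4439i)·(-0.0980+0.0334i)  (-0.2995+0.3638i)·(-0.0941+0.2996i)  (-0.0648-0.0150i)·(+0.2434+0.3316i)  (+0.0839+0.3516i)·(+0.0073+0.0000i)  (-0.3856+0.3220i)·(-0.2434+0.3316i)  (-0.3325-0.1459i)·(-0.0941-0.2996i)  (-0.0071-0.1485i)·(+0.0980+0.0334i)
Y_3^-2(R⁻¹ n̂) = -0.146393-0.291107i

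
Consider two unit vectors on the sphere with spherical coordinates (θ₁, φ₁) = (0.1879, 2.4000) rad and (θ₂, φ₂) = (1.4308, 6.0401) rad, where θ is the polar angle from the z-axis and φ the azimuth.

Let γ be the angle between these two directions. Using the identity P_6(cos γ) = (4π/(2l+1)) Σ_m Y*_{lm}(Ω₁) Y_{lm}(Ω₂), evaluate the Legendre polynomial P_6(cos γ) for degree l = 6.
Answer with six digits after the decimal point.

Expand P_6 via completeness: Σ_{m} conj(Y_{6,m}) at Ω₁ times Y_{6,m} at Ω₂ —
  m=-6: (-0.000005, 0.000020) × (0.051028, 0.452543) = (-0.000009, -0.000001)  (running Σ = (-0.000009, -0.000001))
  m=-5: (0.000316, -0.000201) × (0.077350, 0.208421) = (0.000066, 0.000050)  (running Σ = (0.000057, 0.000049))
  m=-4: (-0.004113, -0.000728) × (-0.151857, -0.222706) = (0.000462, 0.001027)  (running Σ = (0.000519, 0.001075))
  m=-3: (0.019325, 0.025212) × (-0.183328, -0.163818) = (0.000587, -0.007788)  (running Σ = (0.001107, -0.006712))
  m=-2: (0.014285, -0.162628) × (0.186923, 0.098785) = (0.018735, -0.028988)  (running Σ = (0.019842, -0.035700))
  m=-1: (-0.378194, 0.346431) × (0.244671, 0.060676) = (-0.113553, 0.061815)  (running Σ = (-0.093711, 0.026114))
  m=0: (0.673097, -0.000000) × (-0.195363, 0.000000) = (-0.131498, 0.000000)  (running Σ = (-0.225210, 0.026114))
  m=1: (0.378194, 0.346431) × (-0.244671, 0.060676) = (-0.113553, -0.061815)  (running Σ = (-0.338763, -0.035700))
  m=2: (0.014285, 0.162628) × (0.186923, -0.098785) = (0.018735, 0.028988)  (running Σ = (-0.320028, -0.006712))
  m=3: (-0.019325, 0.025212) × (0.183328, -0.163818) = (0.000587, 0.007788)  (running Σ = (-0.319440, 0.001075))
  m=4: (-0.004113, 0.000728) × (-0.151857, 0.222706) = (0.000462, -0.001027)  (running Σ = (-0.318978, 0.000049))
  m=5: (-0.000316, -0.000201) × (-0.077350, 0.208421) = (0.000066, -0.000050)  (running Σ = (-0.318912, -0.000001))
  m=6: (-0.000005, -0.000020) × (0.051028, -0.452543) = (-0.000009, 0.000001)  (running Σ = (-0.318921, 0.000000))
Total Σ_m = (-0.318921, 0.000000). Multiply by 0.966644: (-0.308283, 0.000000). P_6(cos γ) = -0.308283

-0.308283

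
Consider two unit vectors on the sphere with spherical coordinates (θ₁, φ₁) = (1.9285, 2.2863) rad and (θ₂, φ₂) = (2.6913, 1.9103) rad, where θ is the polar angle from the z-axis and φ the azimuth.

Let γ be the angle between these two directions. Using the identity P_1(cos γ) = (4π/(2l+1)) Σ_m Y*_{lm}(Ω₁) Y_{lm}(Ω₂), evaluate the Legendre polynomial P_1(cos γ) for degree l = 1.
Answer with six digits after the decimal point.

Addition theorem: P_1(cos γ) = (4π/3) Σ_m Y*_{lm}(Ω₁) Y_{lm}(Ω₂), m = −1…1:
  term(m=-1) = (0.045264, 0.017869)   from Y*(Ω₁)=(-0.212298, 0.244261), Y(Ω₂)=(-0.050076, -0.141786)
  term(m=+0) = (0.075254, 0.000000)   from Y*(Ω₁)=(-0.171072, -0.000000), Y(Ω₂)=(-0.439899, 0.000000)
  term(m=+1) = (0.045264, -0.017869)   from Y*(Ω₁)=(0.212298, 0.244261), Y(Ω₂)=(0.050076, -0.141786)
Accumulated sum (0.165782, 0.000000); after 4π/(2l+1) scaling, (0.694424, 0.000000) ⇒ P_1 = 0.694424

0.694424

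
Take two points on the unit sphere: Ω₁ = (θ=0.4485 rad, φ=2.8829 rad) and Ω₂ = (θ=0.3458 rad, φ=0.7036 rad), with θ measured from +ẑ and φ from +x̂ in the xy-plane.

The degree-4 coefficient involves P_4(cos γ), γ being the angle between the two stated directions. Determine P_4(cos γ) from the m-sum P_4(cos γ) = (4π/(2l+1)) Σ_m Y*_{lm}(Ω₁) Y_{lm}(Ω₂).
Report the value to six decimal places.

Expand P_4 via completeness: Σ_{m} conj(Y_{4,m}) at Ω₁ times Y_{4,m} at Ω₂ —
  m=-4: (+0.007990-0.013450i) × (-0.005531-0.001877i) = -0.000069+0.000059i  (running Σ = -0.000069+0.000059i)
  m=-3: (-0.065625+0.064413i) × (-0.023576-0.039331i) = +0.004081+0.001062i  (running Σ = +0.004011+0.001122i)
  m=-2: (+0.256044-0.145713i) × (+0.032522-0.197020i) = -0.020381-0.055185i  (running Σ = -0.016370-0.054063i)
  m=-1: (-0.479599+0.126913i) × (+0.367624-0.311915i) = -0.136727+0.196250i  (running Σ = -0.153097+0.142188i)
  m=0: (+0.181577-0.000000i) × (+0.409019+0.000000i) = +0.074269+0.000000i  (running Σ = -0.078828+0.142188i)
  m=1: (+0.479599+0.126913i) × (-0.367624-0.311915i) = -0.136727-0.196250i  (running Σ = -0.215555-0.054063i)
  m=2: (+0.256044+0.145713i) × (+0.032522+0.197020i) = -0.020381+0.055185i  (running Σ = -0.235936+0.001122i)
  m=3: (+0.065625+0.064413i) × (+0.023576-0.039331i) = +0.004081-0.001062i  (running Σ = -0.231855+0.000059i)
  m=4: (+0.007990+0.013450i) × (-0.005531+0.001877i) = -0.000069-0.000059i  (running Σ = -0.231925-0.000000i)
Total Σ_m = -0.231925-0.000000i. Multiply by 1.396263: -0.323828-0.000000i. P_4(cos γ) = -0.323828

-0.323828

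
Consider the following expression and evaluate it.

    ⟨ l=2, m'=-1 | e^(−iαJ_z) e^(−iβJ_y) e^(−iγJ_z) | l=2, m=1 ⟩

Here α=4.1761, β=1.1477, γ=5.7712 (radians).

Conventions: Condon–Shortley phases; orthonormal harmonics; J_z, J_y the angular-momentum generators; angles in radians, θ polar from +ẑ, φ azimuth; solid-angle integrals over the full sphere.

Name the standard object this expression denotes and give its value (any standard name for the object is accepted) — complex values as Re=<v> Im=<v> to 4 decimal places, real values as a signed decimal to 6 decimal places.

Wigner D-matrix element, Re=-0.0130 Im=-0.5366

This is a Wigner D-matrix element — the rotation-matrix element ⟨l m'| R(α,β,γ) |l m⟩ in the angular-momentum basis.
D^2_{-1,1}(4.1761,1.1477,5.7712) = e^{-i·-1·4.1761}·d^2_{-1,1}(1.1477)·e^{-i·1·5.7712}. Compute d first:
c=cos(1.147700/2)=0.839817, s=sin(1.147700/2)=0.542869; N=√[1·6·6·1]=6.000000
Admissible k: 2..3 (factorial args all ≥0)
  k=2: (−1)^0·6.0000/(2)·0.8398^2·0.5429^2 = +0.623565
  k=3: (−1)^1·6.0000/(6)·0.8398^0·0.5429^4 = -0.086852
d^2_{-1,1}(1.1477) = +0.623565 -0.086852 = +0.536712
Attach z-rotation phases: D = e^{-i(-1)(4.1761)}·(+0.536712)·e^{-i(1)(5.7712)} = -0.013043-0.536554i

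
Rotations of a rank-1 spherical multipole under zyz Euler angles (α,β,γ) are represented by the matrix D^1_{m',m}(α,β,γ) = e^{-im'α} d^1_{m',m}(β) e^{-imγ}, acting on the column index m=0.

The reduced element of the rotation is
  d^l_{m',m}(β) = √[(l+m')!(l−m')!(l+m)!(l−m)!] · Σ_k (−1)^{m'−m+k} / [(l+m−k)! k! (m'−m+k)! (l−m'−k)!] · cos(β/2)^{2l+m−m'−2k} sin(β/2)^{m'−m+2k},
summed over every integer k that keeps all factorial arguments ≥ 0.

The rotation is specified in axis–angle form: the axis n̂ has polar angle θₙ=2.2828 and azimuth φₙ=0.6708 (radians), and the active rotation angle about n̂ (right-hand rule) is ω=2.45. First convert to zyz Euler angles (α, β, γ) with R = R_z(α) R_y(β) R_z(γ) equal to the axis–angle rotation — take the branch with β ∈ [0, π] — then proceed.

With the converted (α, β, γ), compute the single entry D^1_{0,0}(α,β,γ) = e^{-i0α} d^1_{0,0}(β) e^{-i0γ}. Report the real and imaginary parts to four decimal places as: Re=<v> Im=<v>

Axis–angle → zyz. n̂ = (sinθₙcosφₙ, sinθₙsinφₙ, cosθₙ) = (+0.593019, +0.470595, -0.653352), ω = 2.4500.
R = I cosω + sinω [n̂]ₓ + (1−cosω) n̂n̂ᵀ gives
  R = [-0.147691, +0.910706, -0.385748; +0.077337, -0.378197, -0.922489; -0.986005, -0.166076, -0.014575]
β = atan2(√(R₁₃²+R₂₃²), R₃₃) = 1.585372; α = atan2(R₂₃, R₁₃) mod 2π = 4.316326; γ = atan2(R₃₂, −R₃₁) mod 2π = 6.116319
D^1_{0,0}(4.3163,1.5854,6.1163) = e^{-i·0·4.3163}·d^1_{0,0}(1.5854)·e^{-i·0·6.1163}. Compute d first:
With c≡cos(β/2)=0.701935 and s≡sin(β/2)=0.712241, N=[1·1·1·1]^{1/2}=1.000000
The bounds max(0,m−m')=0 and min(l+m,l−m')=1 give 2 terms
  k=0: (−1)^0·1.0000/(1)·0.7019^2·0.7122^0 = +0.492713
  k=1: (−1)^1·1.0000/(1)·0.7019^0·0.7122^2 = -0.507287
d^1_{0,0}(1.5854) = +0.492713 -0.507287 = -0.014575
Phases: e^{-i·(0)·4.3163}=+1.000000+0.000000i, e^{-i·(0)·6.1163}=+1.000000+0.000000i ⇒ D=-0.014575+0.000000i

Re=-0.0146 Im=0.0000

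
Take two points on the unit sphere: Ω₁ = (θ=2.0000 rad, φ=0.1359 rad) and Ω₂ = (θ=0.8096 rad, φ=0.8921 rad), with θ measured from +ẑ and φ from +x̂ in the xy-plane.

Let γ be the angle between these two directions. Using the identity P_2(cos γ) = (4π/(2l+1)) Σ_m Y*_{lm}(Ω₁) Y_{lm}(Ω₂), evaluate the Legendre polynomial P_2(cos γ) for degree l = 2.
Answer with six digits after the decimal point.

-0.444787

Addition theorem: P_2(cos γ) = (4π/5) Σ_m Y*_{lm}(Ω₁) Y_{lm}(Ω₂), m = −2…2:
  m=-2: Y*=(0.307655, 0.085743)  Y=(-0.042883, -0.197889)  product (0.003774, -0.064558)
  m=-1: Y*=(-0.289638, -0.039606)  Y=(0.242211, -0.300321)  product (-0.082048, 0.077391)
  m=+0: Y*=(-0.151535, -0.000000)  Y=(0.134806, 0.000000)  product (-0.020428, -0.000000)
  m=+1: Y*=(0.289638, -0.039606)  Y=(-0.242211, -0.300321)  product (-0.082048, -0.077391)
  m=+2: Y*=(0.307655, -0.085743)  Y=(-0.042883, 0.197889)  product (0.003774, 0.064558)
Accumulated sum (-0.176975, 0.000000); after 4π/(2l+1) scaling, (-0.444787, 0.000000) ⇒ P_2 = -0.444787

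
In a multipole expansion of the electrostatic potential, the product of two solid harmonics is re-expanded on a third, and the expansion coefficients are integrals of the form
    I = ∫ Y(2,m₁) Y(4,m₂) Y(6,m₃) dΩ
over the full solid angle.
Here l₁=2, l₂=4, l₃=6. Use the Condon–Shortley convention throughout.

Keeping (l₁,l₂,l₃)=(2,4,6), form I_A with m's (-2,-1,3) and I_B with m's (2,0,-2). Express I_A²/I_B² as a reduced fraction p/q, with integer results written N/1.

Shared (l₁,l₂,l₃)=(2,4,6): N and (l;000)² cancel in I_A²/I_B².
A: Δ = 0!·4!·8!/13! = 1/6435; Racah Σ t=0..0: t=0:+1/17280 = 1/17280; ⇒ 3j(2 4 6; -2 -1 3)² = 14/715, sgn -1
B: Δ = 0!·4!·8!/13! = 1/6435; Racah Σ t=0..0: t=0:+1/13824 = 1/13824; ⇒ 3j(2 4 6; 2 0 -2)² = 14/1287, sgn +1
I_A²/I_B² = (14/715)/(14/1287) = 9/5

9/5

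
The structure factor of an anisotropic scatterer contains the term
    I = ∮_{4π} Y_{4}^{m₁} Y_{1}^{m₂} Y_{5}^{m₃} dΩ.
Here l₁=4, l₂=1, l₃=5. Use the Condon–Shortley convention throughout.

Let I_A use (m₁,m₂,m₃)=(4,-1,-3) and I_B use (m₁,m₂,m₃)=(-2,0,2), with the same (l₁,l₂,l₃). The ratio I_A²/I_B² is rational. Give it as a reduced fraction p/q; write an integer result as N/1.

Same 4,1,5: normalisation and zero-m 3j drop out of the ratio.
A: Δ: 0! 8! 2! / 11! → 1/495; sum: t=0:+1/80640 = 1/80640; 3j²(4 1 5; 4 -1 -3) = Δ·Π!·Σ² = 1/495  (sign +1)
B: Δ: 0! 8! 2! / 11! → 1/495; sum: t=0:+1/1440 = 1/1440; 3j²(4 1 5; -2 0 2) = Δ·Π!·Σ² = 7/165  (sign -1)
I_A²/I_B² = (1/495)/(7/165) = 1/21

1/21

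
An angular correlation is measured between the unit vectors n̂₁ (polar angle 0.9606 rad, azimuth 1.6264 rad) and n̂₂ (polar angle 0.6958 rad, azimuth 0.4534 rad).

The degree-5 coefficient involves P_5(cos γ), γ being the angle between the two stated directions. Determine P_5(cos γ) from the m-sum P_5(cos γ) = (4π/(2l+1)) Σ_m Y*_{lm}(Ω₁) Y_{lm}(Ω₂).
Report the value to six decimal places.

Expand P_5 via completeness: Σ_{m} conj(Y_{5,m}) at Ω₁ times Y_{5,m} at Ω₂ —
  m=-5: (-0.047092, 0.164997) × (-0.032211, -0.038538) = (0.007875, -0.003500)  (running Σ = (0.007875, -0.003500))
  m=-4: (0.370047, 0.083689) × (-0.045725, -0.184606) = (-0.001471, -0.072140)  (running Σ = (0.006404, -0.075639))
  m=-3: (0.061819, -0.367148) × (0.081939, -0.383314) = (-0.135667, -0.053780)  (running Σ = (-0.129263, -0.129419))
  m=-2: (0.009669, 0.001080) × (0.252753, -0.322996) = (0.002793, -0.002850)  (running Σ = (-0.126471, -0.132269))
  m=-1: (0.019442, -0.349299) × (0.007497, -0.003653) = (-0.001130, -0.002690)  (running Σ = (-0.127601, -0.134959))
  m=0: (-0.079921, -0.000000) × (-0.392581, 0.000000) = (0.031375, 0.000000)  (running Σ = (-0.096225, -0.134959))
  m=1: (-0.019442, -0.349299) × (-0.007497, -0.003653) = (-0.001130, 0.002690)  (running Σ = (-0.097356, -0.132269))
  m=2: (0.009669, -0.001080) × (0.252753, 0.322996) = (0.002793, 0.002850)  (running Σ = (-0.094563, -0.129419))
  m=3: (-0.061819, -0.367148) × (-0.081939, -0.383314) = (-0.135667, 0.053780)  (running Σ = (-0.230231, -0.075639))
  m=4: (0.370047, -0.083689) × (-0.045725, 0.184606) = (-0.001471, 0.072140)  (running Σ = (-0.231702, -0.003500))
  m=5: (0.047092, 0.164997) × (0.032211, -0.038538) = (0.007875, 0.003500)  (running Σ = (-0.223826, 0.000000))
Accumulated sum (-0.223826, 0.000000); after 4π/(2l+1) scaling, (-0.255698, 0.000000) ⇒ P_5 = -0.255698

-0.255698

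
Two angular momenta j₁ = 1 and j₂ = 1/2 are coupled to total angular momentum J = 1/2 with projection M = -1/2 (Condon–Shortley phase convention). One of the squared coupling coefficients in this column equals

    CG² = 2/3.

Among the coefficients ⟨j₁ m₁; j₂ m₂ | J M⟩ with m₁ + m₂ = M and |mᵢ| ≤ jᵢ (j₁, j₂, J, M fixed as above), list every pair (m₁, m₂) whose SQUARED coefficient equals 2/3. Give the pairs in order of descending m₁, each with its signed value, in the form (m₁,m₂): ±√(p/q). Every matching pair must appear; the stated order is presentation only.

Admissible pairs with m₁+m₂ = M = -1/2: (-1,1/2), (0,-1/2)
  (m₁,m₂)=(0,-1/2): CG² = 1/3, CG = +√(1/3)
  (m₁,m₂)=(-1,1/2): CG² = 2/3, CG = −√(2/3)   ← matches the target
Pairs with CG² = 2/3: (-1,1/2): −√(2/3)

(-1,1/2): −√(2/3)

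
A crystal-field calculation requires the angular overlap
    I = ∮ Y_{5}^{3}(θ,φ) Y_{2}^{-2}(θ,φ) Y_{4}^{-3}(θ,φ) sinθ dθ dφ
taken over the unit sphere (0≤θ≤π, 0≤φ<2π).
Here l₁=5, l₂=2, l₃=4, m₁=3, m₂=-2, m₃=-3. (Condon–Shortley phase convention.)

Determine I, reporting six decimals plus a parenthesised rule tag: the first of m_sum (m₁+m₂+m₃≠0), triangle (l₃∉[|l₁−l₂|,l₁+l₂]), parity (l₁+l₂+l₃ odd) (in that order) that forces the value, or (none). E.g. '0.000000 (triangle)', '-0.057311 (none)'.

Σmᵢ = -2 ≠ 0, so the φ-integral vanishes; I = 0

0.000000 (m_sum)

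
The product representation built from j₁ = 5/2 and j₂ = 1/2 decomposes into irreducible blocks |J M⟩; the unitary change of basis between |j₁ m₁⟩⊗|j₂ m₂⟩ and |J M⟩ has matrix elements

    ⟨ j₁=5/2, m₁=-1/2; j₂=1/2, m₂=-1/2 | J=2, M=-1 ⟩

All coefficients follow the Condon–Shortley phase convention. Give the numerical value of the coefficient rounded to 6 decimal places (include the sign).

j₁+j₂−J=1  J+j₁−j₂=4  J−j₁+j₂=0  j₁+j₂+J+1=6
(j₁±m₁, j₂±m₂, J±M) = (2,3,0,1,1,3)
P² = 12
sum k=0..0:
  [0] +1/6 = 1/6
S = 1/6
C² = P²·S² = 1/3 ; C = +0.577350

+0.577350  (= +√(1/3))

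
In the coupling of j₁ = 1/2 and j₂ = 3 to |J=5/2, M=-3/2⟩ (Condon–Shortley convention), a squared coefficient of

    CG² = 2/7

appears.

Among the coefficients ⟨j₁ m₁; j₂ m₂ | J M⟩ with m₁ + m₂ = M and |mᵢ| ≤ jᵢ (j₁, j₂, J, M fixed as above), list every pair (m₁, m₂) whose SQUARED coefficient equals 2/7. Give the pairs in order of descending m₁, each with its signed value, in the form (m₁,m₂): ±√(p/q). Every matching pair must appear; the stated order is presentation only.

(-1/2,-1): −√(2/7)

Admissible pairs with m₁+m₂ = M = -3/2: (-1/2,-1), (1/2,-2)
  (m₁,m₂)=(1/2,-2): CG² = 5/7, CG = +√(5/7)
  (m₁,m₂)=(-1/2,-1): CG² = 2/7, CG = −√(2/7)   ← matches the target
Pairs with CG² = 2/7: (-1/2,-1): −√(2/7)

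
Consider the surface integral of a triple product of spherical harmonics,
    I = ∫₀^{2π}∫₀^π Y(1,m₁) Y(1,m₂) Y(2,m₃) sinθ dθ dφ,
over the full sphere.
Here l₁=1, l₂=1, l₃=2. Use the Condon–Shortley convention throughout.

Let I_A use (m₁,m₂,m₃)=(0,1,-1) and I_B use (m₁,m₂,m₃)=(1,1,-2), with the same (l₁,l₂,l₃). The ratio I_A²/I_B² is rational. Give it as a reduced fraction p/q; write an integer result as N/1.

Same 1,1,2: normalisation and zero-m 3j drop out of the ratio.
A: Δ: 0! 2! 2! / 5! → 1/30; sum: t=0:+1/2 = 1/2; 3j²(1 1 2; 0 1 -1) = Δ·Π!·Σ² = 1/10  (sign -1)
B: Δ: 0! 2! 2! / 5! → 1/30; sum: t=0:+1/4 = 1/4; 3j²(1 1 2; 1 1 -2) = Δ·Π!·Σ² = 1/5  (sign +1)
I_A²/I_B² = (1/10)/(1/5) = 1/2

1/2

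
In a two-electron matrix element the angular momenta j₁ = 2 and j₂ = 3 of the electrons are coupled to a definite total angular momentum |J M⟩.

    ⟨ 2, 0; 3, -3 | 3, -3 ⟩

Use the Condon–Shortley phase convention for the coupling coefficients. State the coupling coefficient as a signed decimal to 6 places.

triangle: 2!×2!×4!/9! = 96/362880
(j±m)!: 2!×2!×0!×6!×0!×6! = 2073600
prefactor² = (2J+1)×Δ×N² = 3840
  k=0: +1/(0!×2!×2!×0!×0!×4!) = 1/96
Σ = 1/96  ⇒  CG² = 3840×(1/96)² = 5/12
CG = +√(5/12) = +0.645497

+0.645497  (= +√(5/12))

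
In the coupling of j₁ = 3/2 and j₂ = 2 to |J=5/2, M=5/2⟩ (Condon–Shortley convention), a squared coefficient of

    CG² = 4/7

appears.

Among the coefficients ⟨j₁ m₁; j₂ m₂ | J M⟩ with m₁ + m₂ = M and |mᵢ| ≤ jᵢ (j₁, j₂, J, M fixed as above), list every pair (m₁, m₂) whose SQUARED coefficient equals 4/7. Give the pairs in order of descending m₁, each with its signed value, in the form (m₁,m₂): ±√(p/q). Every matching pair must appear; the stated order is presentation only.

(1/2,2): −√(4/7)

Admissible pairs with m₁+m₂ = M = 5/2: (1/2,2), (3/2,1)
  (m₁,m₂)=(3/2,1): CG² = 3/7, CG = +√(3/7)
  (m₁,m₂)=(1/2,2): CG² = 4/7, CG = −√(4/7)   ← matches the target
Pairs with CG² = 4/7: (1/2,2): −√(4/7)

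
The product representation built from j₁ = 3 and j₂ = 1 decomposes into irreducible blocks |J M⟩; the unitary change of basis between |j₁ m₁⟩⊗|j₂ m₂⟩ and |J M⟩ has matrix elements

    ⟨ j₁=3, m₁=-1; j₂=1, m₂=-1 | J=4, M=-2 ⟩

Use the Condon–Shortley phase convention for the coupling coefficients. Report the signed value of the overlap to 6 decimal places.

j₁+j₂−J=0  J+j₁−j₂=6  J−j₁+j₂=2  j₁+j₂+J+1=9
(j₁±m₁, j₂±m₂, J±M) = (2,4,0,2,2,6)
P² = 34560/7
sum k=0..0:
  [0] +1/96 = 1/96
S = 1/96
C² = P²·S² = 15/28 ; C = +0.731925

+√(15/28) ≈ +0.731925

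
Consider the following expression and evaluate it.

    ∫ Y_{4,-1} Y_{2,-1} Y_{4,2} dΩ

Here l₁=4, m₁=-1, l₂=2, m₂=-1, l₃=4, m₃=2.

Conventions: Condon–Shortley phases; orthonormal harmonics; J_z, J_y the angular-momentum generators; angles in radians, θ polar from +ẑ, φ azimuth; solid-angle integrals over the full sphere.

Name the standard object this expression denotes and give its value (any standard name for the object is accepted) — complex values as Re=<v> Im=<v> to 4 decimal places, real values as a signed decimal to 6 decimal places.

This is a Gaunt coefficient — the integral of a triple product of spherical harmonics over the sphere.
Checks pass: Σm=0; 10 even; l₃=4∈[2,6].
(2·4+1)(2·2+1)(2·4+1) = 405
Δ: 2! 6! 2! / 11! → 1/13860
sum: t=0:+1/192 t=1:−1/36 t=2:+1/192 = -5/288
3j²(4 2 4; 0 0 0) = Δ·Π!·Σ² = 20/693  (sign -1)
sum: t=0:+1/240 t=1:−1/96 = -1/160
3j²(4 2 4; -1 -1 2) = Δ·Π!·Σ² = 27/1540  (sign -1)
combine: 4πI² = 405·20/693·27/1540 = 1215/5929
take √, sign +1: I = 0.12770047

Gaunt coefficient, +0.127700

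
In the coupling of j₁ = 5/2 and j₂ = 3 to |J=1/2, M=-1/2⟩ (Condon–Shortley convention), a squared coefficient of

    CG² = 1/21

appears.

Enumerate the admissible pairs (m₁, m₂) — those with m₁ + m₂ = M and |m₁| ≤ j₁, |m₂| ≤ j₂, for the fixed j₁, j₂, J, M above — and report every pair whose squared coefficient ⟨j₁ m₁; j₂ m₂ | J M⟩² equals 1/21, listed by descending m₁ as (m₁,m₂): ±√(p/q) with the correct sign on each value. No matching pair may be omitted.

(-5/2,2): −√(1/21)

Admissible pairs with m₁+m₂ = M = -1/2: (-5/2,2), (-3/2,1), (-1/2,0), (1/2,-1), (3/2,-2), (5/2,-3)
  (m₁,m₂)=(5/2,-3): CG² = 2/7, CG = +√(2/7)
  (m₁,m₂)=(3/2,-2): CG² = 5/21, CG = −√(5/21)
  (m₁,m₂)=(1/2,-1): CG² = 4/21, CG = +√(4/21)
  (m₁,m₂)=(-1/2,0): CG² = 1/7, CG = −√(1/7)
  (m₁,m₂)=(-3/2,1): CG² = 2/21, CG = +√(2/21)
  (m₁,m₂)=(-5/2,2): CG² = 1/21, CG = −√(1/21)   ← matches the target
Pairs with CG² = 1/21: (-5/2,2): −√(1/21)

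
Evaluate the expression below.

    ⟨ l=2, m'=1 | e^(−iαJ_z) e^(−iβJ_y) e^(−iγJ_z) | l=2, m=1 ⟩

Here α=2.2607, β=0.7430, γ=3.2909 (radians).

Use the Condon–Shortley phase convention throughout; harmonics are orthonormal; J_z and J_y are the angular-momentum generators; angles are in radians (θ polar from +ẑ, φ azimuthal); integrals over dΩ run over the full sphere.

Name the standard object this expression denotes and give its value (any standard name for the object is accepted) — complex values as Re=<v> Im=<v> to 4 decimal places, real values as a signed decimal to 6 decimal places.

Wigner D-matrix element, Re=0.3055 Im=0.2743

This is a Wigner D-matrix element — the rotation-matrix element ⟨l m'| R(α,β,γ) |l m⟩ in the angular-momentum basis.
Split into d^2_{1,1}(β=0.7430) × two z-phases.
With c≡cos(β/2)=0.931784 and s≡sin(β/2)=0.363014, N=[6·1·6·1]^{1/2}=6.000000
Admissible k: 0..1 (factorial args all ≥0)
  k=0: (−1)^0·6.0000/(6)·0.9318^4·0.3630^0 = +0.753808
  k=1: (−1)^1·6.0000/(2)·0.9318^2·0.3630^2 = -0.343239
d^2_{1,1}(0.7430) = +0.753808 -0.343239 = +0.410569
Phases: e^{-i·(1)·2.2607}=-0.636463-0.771307i, e^{-i·(1)·3.2909}=-0.988874+0.148753i ⇒ D=+0.305511+0.274280i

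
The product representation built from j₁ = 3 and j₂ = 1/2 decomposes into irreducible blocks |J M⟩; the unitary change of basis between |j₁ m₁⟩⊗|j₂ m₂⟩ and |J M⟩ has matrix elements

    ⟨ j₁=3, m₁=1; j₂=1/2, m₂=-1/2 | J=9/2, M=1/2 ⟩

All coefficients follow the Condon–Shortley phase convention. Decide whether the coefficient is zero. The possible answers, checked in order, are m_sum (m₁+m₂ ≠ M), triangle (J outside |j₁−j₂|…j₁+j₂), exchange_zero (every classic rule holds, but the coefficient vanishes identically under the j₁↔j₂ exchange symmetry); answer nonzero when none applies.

m-sum: m₁+m₂ = 1+(-1/2) = 1/2, M = 1/2  ✓
triangle: need |j₁−j₂| ≤ J ≤ j₁+j₂, i.e. J ∈ [5/2, 7/2]; J = 9/2 is outside ✗ ⇒ coefficient is 0

triangle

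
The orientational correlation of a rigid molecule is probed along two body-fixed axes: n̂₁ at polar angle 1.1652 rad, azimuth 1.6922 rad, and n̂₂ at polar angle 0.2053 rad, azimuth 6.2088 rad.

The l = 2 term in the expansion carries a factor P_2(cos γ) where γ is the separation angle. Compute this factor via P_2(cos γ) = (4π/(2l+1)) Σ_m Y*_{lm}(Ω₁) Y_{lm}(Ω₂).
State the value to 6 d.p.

-0.316419

Addition theorem: P_2(cos γ) = (4π/5) Σ_m Y*_{lm}(Ω₁) Y_{lm}(Ω₂), m = −2…2:
  m=-2: (-0.316571, -0.078413) × (0.015876, 0.002379) = (-0.004839, -0.001998)  (running Σ = (-0.004839, -0.001998))
  m=-1: (-0.033921, 0.278029) × (0.153759, 0.011459) = (-0.008401, 0.042361)  (running Σ = (-0.013241, 0.040363))
  m=0: (-0.168088, -0.000000) × (0.591461, 0.000000) = (-0.099418, -0.000000)  (running Σ = (-0.112658, 0.040363))
  m=1: (0.033921, 0.278029) × (-0.153759, 0.011459) = (-0.008401, -0.042361)  (running Σ = (-0.121060, -0.001998))
  m=2: (-0.316571, 0.078413) × (0.015876, -0.002379) = (-0.004839, 0.001998)  (running Σ = (-0.125899, -0.000000))
Accumulated sum (-0.125899, -0.000000); after 4π/(2l+1) scaling, (-0.316419, -0.000000) ⇒ P_2 = -0.316419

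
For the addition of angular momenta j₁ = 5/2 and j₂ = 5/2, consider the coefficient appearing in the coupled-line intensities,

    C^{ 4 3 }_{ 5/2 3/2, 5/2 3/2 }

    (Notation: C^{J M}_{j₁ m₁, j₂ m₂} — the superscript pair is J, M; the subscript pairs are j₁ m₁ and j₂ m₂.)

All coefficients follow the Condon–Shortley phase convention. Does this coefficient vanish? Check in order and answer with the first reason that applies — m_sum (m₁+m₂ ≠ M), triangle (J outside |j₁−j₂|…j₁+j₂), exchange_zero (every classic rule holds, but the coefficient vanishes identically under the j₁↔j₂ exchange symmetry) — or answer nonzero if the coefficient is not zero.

m-sum: m₁+m₂ = 3/2+3/2 = 3, M = 3  ✓
triangle: |j₁−j₂| = 0 ≤ J = 4 ≤ j₁+j₂ = 5  ✓
exchange: j₁=j₂ and m₁=m₂, and (−1)^(j₁+j₂−J) = (−1)^1 = −1 forces ⟨j₁m₁;j₂m₂|JM⟩ = −⟨j₂m₂;j₁m₁|JM⟩ = −⟨j₁m₁;j₂m₂|JM⟩ ⇒ the coefficient vanishes identically
Racah sum check: Σ_k collapses to 0 ⇒ CG = 0

exchange_zero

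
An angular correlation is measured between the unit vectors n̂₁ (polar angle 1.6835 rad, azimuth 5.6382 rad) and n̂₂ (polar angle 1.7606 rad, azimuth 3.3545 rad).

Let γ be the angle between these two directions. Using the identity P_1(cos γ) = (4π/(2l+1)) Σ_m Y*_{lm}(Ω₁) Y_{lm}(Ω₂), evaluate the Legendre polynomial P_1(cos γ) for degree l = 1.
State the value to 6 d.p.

-0.616994

Expand P_1 via completeness: Σ_{m} conj(Y_{1,m}) at Ω₁ times Y_{1,m} at Ω₂ —
  [-1]  conj(Y_{1,-1})(Ω₁) = (0.274336, -0.206389) ; Y_{1,-1}(Ω₂) = (-0.331629, 0.071693) ; Δ = (-0.076181, 0.088112)
  [+0]  conj(Y_{1,0})(Ω₁) = (-0.054951, -0.000000) ; Y_{1,0}(Ω₂) = (-0.092183, 0.000000) ; Δ = (0.005066, 0.000000)
  [+1]  conj(Y_{1,1})(Ω₁) = (-0.274336, -0.206389) ; Y_{1,1}(Ω₂) = (0.331629, 0.071693) ; Δ = (-0.076181, -0.088112)
Σ over m = (-0.147297, 0.000000); ×(4π/3) → (-0.616994, 0.000000). Real part: -0.616994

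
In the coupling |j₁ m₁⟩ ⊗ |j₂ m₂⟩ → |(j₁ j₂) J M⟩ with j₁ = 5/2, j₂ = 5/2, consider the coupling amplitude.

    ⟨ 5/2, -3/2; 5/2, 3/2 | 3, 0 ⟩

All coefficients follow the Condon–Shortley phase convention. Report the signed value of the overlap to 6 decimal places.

+√(49/180) ≈ +0.521749

√[7·2!3!3!/9! · 1!4!4!1!3!3!] = √(144/5)
  +(−1)^1/∏(1,1,3,3,0,0)! = -1/36  (running -1/36)
  +(−1)^2/∏(2,0,2,2,1,1)! = 1/8  (running 7/72)
⟨..|..⟩ = √(144/5)·(7/72) = +0.521749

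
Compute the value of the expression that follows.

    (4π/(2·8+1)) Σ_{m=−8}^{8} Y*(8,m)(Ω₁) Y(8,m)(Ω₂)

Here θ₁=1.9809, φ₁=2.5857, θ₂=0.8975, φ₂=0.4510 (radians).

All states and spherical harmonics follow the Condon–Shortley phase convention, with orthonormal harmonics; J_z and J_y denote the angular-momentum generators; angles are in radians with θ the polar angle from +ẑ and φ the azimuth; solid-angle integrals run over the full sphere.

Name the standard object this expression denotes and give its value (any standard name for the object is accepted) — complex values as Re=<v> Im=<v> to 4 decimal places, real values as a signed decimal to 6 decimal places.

This sum is the spherical-harmonic addition theorem: it equals the Legendre polynomial P_l(cos γ) of the angle γ between the two directions.
Term-by-term m-sum for l=8 (normalisation 4π/17 = 0.739198):
  m=-8: Y*=(-0.067604, 0.248865)  Y=(-0.064231, 0.032338)  product (-0.003705, -0.018171)
  m=-7: Y*=(-0.328242, 0.305578)  Y=(-0.229411, 0.003535)  product (0.074222, -0.071263)
  m=-6: Y*=(-0.304223, 0.059696)  Y=(-0.376481, -0.175217)  product (0.124994, 0.030831)
  m=-5: Y*=(0.121054, 0.045860)  Y=(-0.265082, -0.324999)  product (-0.017185, -0.051499)
  m=-4: Y*=(0.216638, 0.283339)  Y=(-0.020961, -0.088247)  product (0.020463, -0.025057)
  m=-3: Y*=(0.003834, 0.039452)  Y=(-0.068220, 0.308258)  product (-0.012423, -0.001509)
  m=-2: Y*=(0.145033, -0.293461)  Y=(-0.168941, 0.213769)  product (0.038231, 0.080581)
  m=-1: Y*=(0.090488, -0.056215)  Y=(0.182396, -0.088333)  product (0.011539, -0.018246)
  m=+0: Y*=(-0.311849, -0.000000)  Y=(0.306757, 0.000000)  product (-0.095662, -0.000000)
  m=+1: Y*=(-0.090488, -0.056215)  Y=(-0.182396, -0.088333)  product (0.011539, 0.018246)
  m=+2: Y*=(0.145033, 0.293461)  Y=(-0.168941, -0.213769)  product (0.038231, -0.080581)
  m=+3: Y*=(-0.003834, 0.039452)  Y=(0.068220, 0.308258)  product (-0.012423, 0.001509)
  m=+4: Y*=(0.216638, -0.283339)  Y=(-0.020961, 0.088247)  product (0.020463, 0.025057)
  m=+5: Y*=(-0.121054, 0.045860)  Y=(0.265082, -0.324999)  product (-0.017185, 0.051499)
  m=+6: Y*=(-0.304223, -0.059696)  Y=(-0.376481, 0.175217)  product (0.124994, -0.030831)
  m=+7: Y*=(0.328242, 0.305578)  Y=(0.229411, 0.003535)  product (0.074222, 0.071263)
  m=+8: Y*=(-0.067604, -0.248865)  Y=(-0.064231, -0.032338)  product (-0.003705, 0.018171)
Total Σ_m = (0.376609, -0.000000). Multiply by 0.739198: (0.278389, -0.000000). P_8(cos γ) = 0.278389

Legendre polynomial (addition theorem), +0.278389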